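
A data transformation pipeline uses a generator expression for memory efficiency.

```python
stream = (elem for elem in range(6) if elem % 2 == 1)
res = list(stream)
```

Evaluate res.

Step 1: Filter range(6) keeping only odd values:
  elem=0: even, excluded
  elem=1: odd, included
  elem=2: even, excluded
  elem=3: odd, included
  elem=4: even, excluded
  elem=5: odd, included
Therefore res = [1, 3, 5].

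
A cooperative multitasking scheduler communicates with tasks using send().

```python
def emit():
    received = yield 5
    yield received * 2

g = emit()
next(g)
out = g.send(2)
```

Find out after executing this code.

Step 1: next(g) advances to first yield, producing 5.
Step 2: send(2) resumes, received = 2.
Step 3: yield received * 2 = 2 * 2 = 4.
Therefore out = 4.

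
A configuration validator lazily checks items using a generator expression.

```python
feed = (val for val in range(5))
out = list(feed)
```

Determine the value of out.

Step 1: Generator expression iterates range(5): [0, 1, 2, 3, 4].
Step 2: list() collects all values.
Therefore out = [0, 1, 2, 3, 4].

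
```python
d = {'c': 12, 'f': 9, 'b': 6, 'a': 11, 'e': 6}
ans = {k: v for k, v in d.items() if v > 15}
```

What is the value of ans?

Step 1: Filter items where value > 15:
  'c': 12 <= 15: removed
  'f': 9 <= 15: removed
  'b': 6 <= 15: removed
  'a': 11 <= 15: removed
  'e': 6 <= 15: removed
Therefore ans = {}.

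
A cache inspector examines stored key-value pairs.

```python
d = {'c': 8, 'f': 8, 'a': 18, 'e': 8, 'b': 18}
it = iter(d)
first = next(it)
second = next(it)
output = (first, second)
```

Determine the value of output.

Step 1: iter(d) iterates over keys: ['c', 'f', 'a', 'e', 'b'].
Step 2: first = next(it) = 'c', second = next(it) = 'f'.
Therefore output = ('c', 'f').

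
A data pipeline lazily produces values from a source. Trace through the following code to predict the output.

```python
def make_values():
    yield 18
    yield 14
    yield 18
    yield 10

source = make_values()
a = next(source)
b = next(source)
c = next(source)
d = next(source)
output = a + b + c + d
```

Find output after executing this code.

Step 1: Create generator and consume all values:
  a = next(source) = 18
  b = next(source) = 14
  c = next(source) = 18
  d = next(source) = 10
Step 2: output = 18 + 14 + 18 + 10 = 60.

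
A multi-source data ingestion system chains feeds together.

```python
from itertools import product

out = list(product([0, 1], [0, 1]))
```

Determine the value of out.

Step 1: product([0, 1], [0, 1]) gives all pairs:
  (0, 0)
  (0, 1)
  (1, 0)
  (1, 1)
Therefore out = [(0, 0), (0, 1), (1, 0), (1, 1)].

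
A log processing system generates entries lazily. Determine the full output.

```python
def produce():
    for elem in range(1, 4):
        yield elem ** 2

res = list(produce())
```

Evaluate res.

Step 1: For each elem in range(1, 4), yield elem**2:
  elem=1: yield 1**2 = 1
  elem=2: yield 2**2 = 4
  elem=3: yield 3**2 = 9
Therefore res = [1, 4, 9].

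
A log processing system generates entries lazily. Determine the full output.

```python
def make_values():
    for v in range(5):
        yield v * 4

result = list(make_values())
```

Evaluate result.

Step 1: For each v in range(5), yield v * 4:
  v=0: yield 0 * 4 = 0
  v=1: yield 1 * 4 = 4
  v=2: yield 2 * 4 = 8
  v=3: yield 3 * 4 = 12
  v=4: yield 4 * 4 = 16
Therefore result = [0, 4, 8, 12, 16].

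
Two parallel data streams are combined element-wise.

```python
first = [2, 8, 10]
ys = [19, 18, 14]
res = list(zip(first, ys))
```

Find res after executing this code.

Step 1: zip pairs elements at same index:
  Index 0: (2, 19)
  Index 1: (8, 18)
  Index 2: (10, 14)
Therefore res = [(2, 19), (8, 18), (10, 14)].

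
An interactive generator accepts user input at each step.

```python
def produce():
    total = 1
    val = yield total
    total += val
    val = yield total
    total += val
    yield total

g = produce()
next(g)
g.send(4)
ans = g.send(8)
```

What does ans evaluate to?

Step 1: next() -> yield total=1.
Step 2: send(4) -> val=4, total = 1+4 = 5, yield 5.
Step 3: send(8) -> val=8, total = 5+8 = 13, yield 13.
Therefore ans = 13.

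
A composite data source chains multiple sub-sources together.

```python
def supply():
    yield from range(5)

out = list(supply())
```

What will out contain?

Step 1: yield from delegates to the iterable, yielding each element.
Step 2: Collected values: [0, 1, 2, 3, 4].
Therefore out = [0, 1, 2, 3, 4].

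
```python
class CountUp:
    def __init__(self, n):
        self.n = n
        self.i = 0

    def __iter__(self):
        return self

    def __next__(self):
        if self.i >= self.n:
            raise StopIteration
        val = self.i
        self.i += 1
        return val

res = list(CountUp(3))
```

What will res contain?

Step 1: CountUp(3) creates an iterator counting 0 to 2.
Step 2: list() consumes all values: [0, 1, 2].
Therefore res = [0, 1, 2].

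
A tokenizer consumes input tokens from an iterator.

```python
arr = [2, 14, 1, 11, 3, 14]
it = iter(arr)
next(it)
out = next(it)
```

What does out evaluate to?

Step 1: Create iterator over [2, 14, 1, 11, 3, 14].
Step 2: next() consumes 2.
Step 3: next() returns 14.
Therefore out = 14.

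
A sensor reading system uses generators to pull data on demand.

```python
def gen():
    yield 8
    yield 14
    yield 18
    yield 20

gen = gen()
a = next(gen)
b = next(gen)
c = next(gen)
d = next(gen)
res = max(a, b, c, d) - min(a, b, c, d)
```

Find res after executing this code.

Step 1: Create generator and consume all values:
  a = next(gen) = 8
  b = next(gen) = 14
  c = next(gen) = 18
  d = next(gen) = 20
Step 2: max = 20, min = 8, res = 20 - 8 = 12.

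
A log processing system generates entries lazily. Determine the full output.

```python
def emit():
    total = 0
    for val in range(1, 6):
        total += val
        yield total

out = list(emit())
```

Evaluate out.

Step 1: Generator accumulates running sum:
  val=1: total = 1, yield 1
  val=2: total = 3, yield 3
  val=3: total = 6, yield 6
  val=4: total = 10, yield 10
  val=5: total = 15, yield 15
Therefore out = [1, 3, 6, 10, 15].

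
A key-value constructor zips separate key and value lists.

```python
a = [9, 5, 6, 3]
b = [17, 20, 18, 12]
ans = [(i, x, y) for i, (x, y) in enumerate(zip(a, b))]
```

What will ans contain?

Step 1: enumerate(zip(a, b)) gives index with paired elements:
  i=0: (9, 17)
  i=1: (5, 20)
  i=2: (6, 18)
  i=3: (3, 12)
Therefore ans = [(0, 9, 17), (1, 5, 20), (2, 6, 18), (3, 3, 12)].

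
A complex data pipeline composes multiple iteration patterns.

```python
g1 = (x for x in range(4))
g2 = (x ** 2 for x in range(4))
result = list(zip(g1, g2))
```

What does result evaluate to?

Step 1: g1 produces [0, 1, 2, 3].
Step 2: g2 produces [0, 1, 4, 9].
Step 3: zip pairs them: [(0, 0), (1, 1), (2, 4), (3, 9)].
Therefore result = [(0, 0), (1, 1), (2, 4), (3, 9)].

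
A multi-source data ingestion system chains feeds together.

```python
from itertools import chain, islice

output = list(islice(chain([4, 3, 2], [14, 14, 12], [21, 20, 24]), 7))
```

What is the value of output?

Step 1: chain([4, 3, 2], [14, 14, 12], [21, 20, 24]) = [4, 3, 2, 14, 14, 12, 21, 20, 24].
Step 2: islice takes first 7 elements: [4, 3, 2, 14, 14, 12, 21].
Therefore output = [4, 3, 2, 14, 14, 12, 21].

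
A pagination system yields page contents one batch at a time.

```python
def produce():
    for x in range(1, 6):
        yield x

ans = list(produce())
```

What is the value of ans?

Step 1: The generator yields each value from range(1, 6).
Step 2: list() consumes all yields: [1, 2, 3, 4, 5].
Therefore ans = [1, 2, 3, 4, 5].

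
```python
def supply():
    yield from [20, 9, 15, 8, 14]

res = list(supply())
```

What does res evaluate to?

Step 1: yield from delegates to the iterable, yielding each element.
Step 2: Collected values: [20, 9, 15, 8, 14].
Therefore res = [20, 9, 15, 8, 14].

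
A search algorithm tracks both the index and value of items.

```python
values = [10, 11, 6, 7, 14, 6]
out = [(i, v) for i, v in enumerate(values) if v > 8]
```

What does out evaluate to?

Step 1: Filter enumerate([10, 11, 6, 7, 14, 6]) keeping v > 8:
  (0, 10): 10 > 8, included
  (1, 11): 11 > 8, included
  (2, 6): 6 <= 8, excluded
  (3, 7): 7 <= 8, excluded
  (4, 14): 14 > 8, included
  (5, 6): 6 <= 8, excluded
Therefore out = [(0, 10), (1, 11), (4, 14)].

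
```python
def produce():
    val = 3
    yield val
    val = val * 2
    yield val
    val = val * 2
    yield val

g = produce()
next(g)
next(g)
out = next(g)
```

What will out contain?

Step 1: Trace through generator execution:
  Yield 1: val starts at 3, yield 3
  Yield 2: val = 3 * 2 = 6, yield 6
  Yield 3: val = 6 * 2 = 12, yield 12
Step 2: First next() gets 3, second next() gets the second value, third next() yields 12.
Therefore out = 12.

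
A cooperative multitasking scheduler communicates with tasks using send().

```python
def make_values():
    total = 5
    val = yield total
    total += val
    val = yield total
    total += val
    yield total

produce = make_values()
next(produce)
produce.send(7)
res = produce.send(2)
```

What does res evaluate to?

Step 1: next() -> yield total=5.
Step 2: send(7) -> val=7, total = 5+7 = 12, yield 12.
Step 3: send(2) -> val=2, total = 12+2 = 14, yield 14.
Therefore res = 14.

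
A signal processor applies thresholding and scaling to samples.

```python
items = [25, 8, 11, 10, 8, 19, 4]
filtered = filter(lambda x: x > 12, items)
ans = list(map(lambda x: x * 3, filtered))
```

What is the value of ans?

Step 1: Filter items for elements > 12:
  25: kept
  8: removed
  11: removed
  10: removed
  8: removed
  19: kept
  4: removed
Step 2: Map x * 3 on filtered [25, 19]:
  25 -> 75
  19 -> 57
Therefore ans = [75, 57].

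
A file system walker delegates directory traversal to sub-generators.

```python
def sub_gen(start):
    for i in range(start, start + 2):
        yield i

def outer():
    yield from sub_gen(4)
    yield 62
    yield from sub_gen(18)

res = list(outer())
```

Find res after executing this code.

Step 1: outer() delegates to sub_gen(4):
  yield 4
  yield 5
Step 2: yield 62
Step 3: Delegates to sub_gen(18):
  yield 18
  yield 19
Therefore res = [4, 5, 62, 18, 19].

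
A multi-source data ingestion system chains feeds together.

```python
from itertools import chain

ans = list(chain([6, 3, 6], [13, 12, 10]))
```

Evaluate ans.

Step 1: chain() concatenates iterables: [6, 3, 6] + [13, 12, 10].
Therefore ans = [6, 3, 6, 13, 12, 10].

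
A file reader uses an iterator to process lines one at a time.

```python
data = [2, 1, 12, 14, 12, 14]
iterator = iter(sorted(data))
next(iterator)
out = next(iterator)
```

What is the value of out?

Step 1: sorted([2, 1, 12, 14, 12, 14]) = [1, 2, 12, 12, 14, 14].
Step 2: Create iterator and skip 1 elements.
Step 3: next() returns 2.
Therefore out = 2.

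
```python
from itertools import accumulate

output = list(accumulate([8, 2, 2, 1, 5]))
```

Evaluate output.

Step 1: accumulate computes running sums:
  + 8 = 8
  + 2 = 10
  + 2 = 12
  + 1 = 13
  + 5 = 18
Therefore output = [8, 10, 12, 13, 18].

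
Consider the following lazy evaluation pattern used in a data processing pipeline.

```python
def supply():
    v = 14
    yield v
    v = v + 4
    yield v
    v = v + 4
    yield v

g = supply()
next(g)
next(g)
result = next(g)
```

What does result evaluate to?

Step 1: Trace through generator execution:
  Yield 1: v starts at 14, yield 14
  Yield 2: v = 14 + 4 = 18, yield 18
  Yield 3: v = 18 + 4 = 22, yield 22
Step 2: First next() gets 14, second next() gets the second value, third next() yields 22.
Therefore result = 22.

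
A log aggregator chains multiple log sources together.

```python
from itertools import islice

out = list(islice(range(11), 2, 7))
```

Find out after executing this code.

Step 1: islice(range(11), 2, 7) takes elements at indices [2, 7).
Step 2: Elements: [2, 3, 4, 5, 6].
Therefore out = [2, 3, 4, 5, 6].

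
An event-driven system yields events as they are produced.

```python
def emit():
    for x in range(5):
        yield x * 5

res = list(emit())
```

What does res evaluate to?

Step 1: For each x in range(5), yield x * 5:
  x=0: yield 0 * 5 = 0
  x=1: yield 1 * 5 = 5
  x=2: yield 2 * 5 = 10
  x=3: yield 3 * 5 = 15
  x=4: yield 4 * 5 = 20
Therefore res = [0, 5, 10, 15, 20].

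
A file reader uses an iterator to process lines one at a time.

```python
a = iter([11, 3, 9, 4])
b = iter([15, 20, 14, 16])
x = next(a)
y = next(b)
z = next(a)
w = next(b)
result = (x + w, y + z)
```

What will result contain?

Step 1: a iterates [11, 3, 9, 4], b iterates [15, 20, 14, 16].
Step 2: x = next(a) = 11, y = next(b) = 15.
Step 3: z = next(a) = 3, w = next(b) = 20.
Step 4: result = (11 + 20, 15 + 3) = (31, 18).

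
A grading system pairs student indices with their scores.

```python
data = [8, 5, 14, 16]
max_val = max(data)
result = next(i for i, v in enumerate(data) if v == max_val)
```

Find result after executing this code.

Step 1: max([8, 5, 14, 16]) = 16.
Step 2: Find first index where value == 16:
  Index 0: 8 != 16
  Index 1: 5 != 16
  Index 2: 14 != 16
  Index 3: 16 == 16, found!
Therefore result = 3.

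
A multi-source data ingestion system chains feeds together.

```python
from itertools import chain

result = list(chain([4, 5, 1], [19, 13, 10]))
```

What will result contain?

Step 1: chain() concatenates iterables: [4, 5, 1] + [19, 13, 10].
Therefore result = [4, 5, 1, 19, 13, 10].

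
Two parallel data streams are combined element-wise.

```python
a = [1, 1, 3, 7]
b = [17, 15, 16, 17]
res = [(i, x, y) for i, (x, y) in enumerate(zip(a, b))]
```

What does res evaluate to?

Step 1: enumerate(zip(a, b)) gives index with paired elements:
  i=0: (1, 17)
  i=1: (1, 15)
  i=2: (3, 16)
  i=3: (7, 17)
Therefore res = [(0, 1, 17), (1, 1, 15), (2, 3, 16), (3, 7, 17)].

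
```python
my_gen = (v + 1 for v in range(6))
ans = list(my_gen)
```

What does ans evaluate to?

Step 1: For each v in range(6), compute v+1:
  v=0: 0+1 = 1
  v=1: 1+1 = 2
  v=2: 2+1 = 3
  v=3: 3+1 = 4
  v=4: 4+1 = 5
  v=5: 5+1 = 6
Therefore ans = [1, 2, 3, 4, 5, 6].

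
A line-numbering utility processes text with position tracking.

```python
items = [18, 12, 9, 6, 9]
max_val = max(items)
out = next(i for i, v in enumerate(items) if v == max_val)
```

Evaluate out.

Step 1: max([18, 12, 9, 6, 9]) = 18.
Step 2: Find first index where value == 18:
  Index 0: 18 == 18, found!
Therefore out = 0.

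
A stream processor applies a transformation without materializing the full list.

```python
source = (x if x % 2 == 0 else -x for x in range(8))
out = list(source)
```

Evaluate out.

Step 1: For each x in range(8), yield x if even, else -x:
  x=0: even, yield 0
  x=1: odd, yield -1
  x=2: even, yield 2
  x=3: odd, yield -3
  x=4: even, yield 4
  x=5: odd, yield -5
  x=6: even, yield 6
  x=7: odd, yield -7
Therefore out = [0, -1, 2, -3, 4, -5, 6, -7].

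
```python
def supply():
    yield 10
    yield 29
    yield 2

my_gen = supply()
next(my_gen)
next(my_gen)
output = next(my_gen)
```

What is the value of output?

Step 1: supply() creates a generator.
Step 2: next(my_gen) yields 10 (consumed and discarded).
Step 3: next(my_gen) yields 29 (consumed and discarded).
Step 4: next(my_gen) yields 2, assigned to output.
Therefore output = 2.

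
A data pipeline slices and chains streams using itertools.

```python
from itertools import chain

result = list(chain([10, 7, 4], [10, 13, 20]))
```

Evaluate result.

Step 1: chain() concatenates iterables: [10, 7, 4] + [10, 13, 20].
Therefore result = [10, 7, 4, 10, 13, 20].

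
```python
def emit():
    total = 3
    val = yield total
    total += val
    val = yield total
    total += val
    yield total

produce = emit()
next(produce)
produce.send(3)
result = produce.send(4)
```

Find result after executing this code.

Step 1: next() -> yield total=3.
Step 2: send(3) -> val=3, total = 3+3 = 6, yield 6.
Step 3: send(4) -> val=4, total = 6+4 = 10, yield 10.
Therefore result = 10.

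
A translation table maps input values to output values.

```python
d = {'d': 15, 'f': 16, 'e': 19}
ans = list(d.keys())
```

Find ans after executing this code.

Step 1: d.keys() returns the dictionary keys in insertion order.
Therefore ans = ['d', 'f', 'e'].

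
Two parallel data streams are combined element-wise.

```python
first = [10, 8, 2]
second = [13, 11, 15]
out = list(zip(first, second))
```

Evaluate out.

Step 1: zip pairs elements at same index:
  Index 0: (10, 13)
  Index 1: (8, 11)
  Index 2: (2, 15)
Therefore out = [(10, 13), (8, 11), (2, 15)].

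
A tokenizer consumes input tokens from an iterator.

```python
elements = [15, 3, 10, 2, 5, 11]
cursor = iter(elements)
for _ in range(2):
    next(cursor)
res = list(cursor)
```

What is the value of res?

Step 1: Create iterator over [15, 3, 10, 2, 5, 11].
Step 2: Advance 2 positions (consuming [15, 3]).
Step 3: list() collects remaining elements: [10, 2, 5, 11].
Therefore res = [10, 2, 5, 11].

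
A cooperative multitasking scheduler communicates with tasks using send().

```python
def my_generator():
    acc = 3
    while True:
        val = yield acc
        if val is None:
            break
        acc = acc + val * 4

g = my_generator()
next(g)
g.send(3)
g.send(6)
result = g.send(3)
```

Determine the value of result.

Step 1: next() -> yield acc=3.
Step 2: send(3) -> val=3, acc = 3 + 3*4 = 15, yield 15.
Step 3: send(6) -> val=6, acc = 15 + 6*4 = 39, yield 39.
Step 4: send(3) -> val=3, acc = 39 + 3*4 = 51, yield 51.
Therefore result = 51.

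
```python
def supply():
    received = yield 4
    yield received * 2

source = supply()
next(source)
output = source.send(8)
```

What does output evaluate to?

Step 1: next(source) advances to first yield, producing 4.
Step 2: send(8) resumes, received = 8.
Step 3: yield received * 2 = 8 * 2 = 16.
Therefore output = 16.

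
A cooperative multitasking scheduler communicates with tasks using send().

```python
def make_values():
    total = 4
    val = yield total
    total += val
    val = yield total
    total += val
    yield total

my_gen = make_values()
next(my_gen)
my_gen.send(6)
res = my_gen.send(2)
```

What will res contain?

Step 1: next() -> yield total=4.
Step 2: send(6) -> val=6, total = 4+6 = 10, yield 10.
Step 3: send(2) -> val=2, total = 10+2 = 12, yield 12.
Therefore res = 12.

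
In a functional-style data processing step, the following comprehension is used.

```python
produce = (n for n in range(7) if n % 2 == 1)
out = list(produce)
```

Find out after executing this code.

Step 1: Filter range(7) keeping only odd values:
  n=0: even, excluded
  n=1: odd, included
  n=2: even, excluded
  n=3: odd, included
  n=4: even, excluded
  n=5: odd, included
  n=6: even, excluded
Therefore out = [1, 3, 5].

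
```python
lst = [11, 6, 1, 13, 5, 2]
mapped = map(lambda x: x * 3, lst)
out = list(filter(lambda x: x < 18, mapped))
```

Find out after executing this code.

Step 1: Map x * 3:
  11 -> 33
  6 -> 18
  1 -> 3
  13 -> 39
  5 -> 15
  2 -> 6
Step 2: Filter for < 18:
  33: removed
  18: removed
  3: kept
  39: removed
  15: kept
  6: kept
Therefore out = [3, 15, 6].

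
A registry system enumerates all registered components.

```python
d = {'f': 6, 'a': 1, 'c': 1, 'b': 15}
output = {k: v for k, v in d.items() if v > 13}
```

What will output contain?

Step 1: Filter items where value > 13:
  'f': 6 <= 13: removed
  'a': 1 <= 13: removed
  'c': 1 <= 13: removed
  'b': 15 > 13: kept
Therefore output = {'b': 15}.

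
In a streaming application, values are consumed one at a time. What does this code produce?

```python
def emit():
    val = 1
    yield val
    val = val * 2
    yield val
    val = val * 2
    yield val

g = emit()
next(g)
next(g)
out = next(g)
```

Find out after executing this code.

Step 1: Trace through generator execution:
  Yield 1: val starts at 1, yield 1
  Yield 2: val = 1 * 2 = 2, yield 2
  Yield 3: val = 2 * 2 = 4, yield 4
Step 2: First next() gets 1, second next() gets the second value, third next() yields 4.
Therefore out = 4.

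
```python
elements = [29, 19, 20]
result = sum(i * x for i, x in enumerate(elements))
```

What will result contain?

Step 1: Compute i * x for each (i, x) in enumerate([29, 19, 20]):
  i=0, x=29: 0*29 = 0
  i=1, x=19: 1*19 = 19
  i=2, x=20: 2*20 = 40
Step 2: sum = 0 + 19 + 40 = 59.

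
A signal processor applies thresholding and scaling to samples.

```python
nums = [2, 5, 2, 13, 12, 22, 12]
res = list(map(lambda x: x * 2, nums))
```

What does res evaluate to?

Step 1: Apply lambda x: x * 2 to each element:
  2 -> 4
  5 -> 10
  2 -> 4
  13 -> 26
  12 -> 24
  22 -> 44
  12 -> 24
Therefore res = [4, 10, 4, 26, 24, 44, 24].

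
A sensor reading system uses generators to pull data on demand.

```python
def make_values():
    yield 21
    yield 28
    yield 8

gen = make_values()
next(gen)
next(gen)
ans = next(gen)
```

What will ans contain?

Step 1: make_values() creates a generator.
Step 2: next(gen) yields 21 (consumed and discarded).
Step 3: next(gen) yields 28 (consumed and discarded).
Step 4: next(gen) yields 8, assigned to ans.
Therefore ans = 8.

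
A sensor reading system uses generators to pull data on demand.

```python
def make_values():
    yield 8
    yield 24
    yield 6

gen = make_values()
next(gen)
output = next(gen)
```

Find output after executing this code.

Step 1: make_values() creates a generator.
Step 2: next(gen) yields 8 (consumed and discarded).
Step 3: next(gen) yields 24, assigned to output.
Therefore output = 24.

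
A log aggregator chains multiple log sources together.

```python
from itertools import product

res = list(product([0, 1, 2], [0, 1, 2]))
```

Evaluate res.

Step 1: product([0, 1, 2], [0, 1, 2]) gives all pairs:
  (0, 0)
  (0, 1)
  (0, 2)
  (1, 0)
  (1, 1)
  (1, 2)
  (2, 0)
  (2, 1)
  (2, 2)
Therefore res = [(0, 0), (0, 1), (0, 2), (1, 0), (1, 1), (1, 2), (2, 0), (2, 1), (2, 2)].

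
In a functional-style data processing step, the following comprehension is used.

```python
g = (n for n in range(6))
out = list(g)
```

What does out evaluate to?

Step 1: Generator expression iterates range(6): [0, 1, 2, 3, 4, 5].
Step 2: list() collects all values.
Therefore out = [0, 1, 2, 3, 4, 5].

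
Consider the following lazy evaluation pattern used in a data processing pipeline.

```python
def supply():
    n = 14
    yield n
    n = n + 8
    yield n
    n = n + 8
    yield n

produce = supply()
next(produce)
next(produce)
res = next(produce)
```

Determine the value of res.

Step 1: Trace through generator execution:
  Yield 1: n starts at 14, yield 14
  Yield 2: n = 14 + 8 = 22, yield 22
  Yield 3: n = 22 + 8 = 30, yield 30
Step 2: First next() gets 14, second next() gets the second value, third next() yields 30.
Therefore res = 30.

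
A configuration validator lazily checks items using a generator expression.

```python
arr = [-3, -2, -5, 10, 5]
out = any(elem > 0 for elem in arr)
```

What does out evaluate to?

Step 1: Check elem > 0 for each element in [-3, -2, -5, 10, 5]:
  -3 > 0: False
  -2 > 0: False
  -5 > 0: False
  10 > 0: True
  5 > 0: True
Step 2: any() returns True.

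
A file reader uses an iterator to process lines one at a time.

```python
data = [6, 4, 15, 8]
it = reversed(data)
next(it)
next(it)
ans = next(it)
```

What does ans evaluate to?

Step 1: reversed([6, 4, 15, 8]) gives iterator: [8, 15, 4, 6].
Step 2: First next() = 8, second next() = 15.
Step 3: Third next() = 4.
Therefore ans = 4.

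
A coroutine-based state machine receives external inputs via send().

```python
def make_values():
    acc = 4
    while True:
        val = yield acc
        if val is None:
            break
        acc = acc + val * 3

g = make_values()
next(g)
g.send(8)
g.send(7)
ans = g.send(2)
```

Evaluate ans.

Step 1: next() -> yield acc=4.
Step 2: send(8) -> val=8, acc = 4 + 8*3 = 28, yield 28.
Step 3: send(7) -> val=7, acc = 28 + 7*3 = 49, yield 49.
Step 4: send(2) -> val=2, acc = 49 + 2*3 = 55, yield 55.
Therefore ans = 55.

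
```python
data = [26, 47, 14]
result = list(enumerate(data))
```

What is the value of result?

Step 1: enumerate pairs each element with its index:
  (0, 26)
  (1, 47)
  (2, 14)
Therefore result = [(0, 26), (1, 47), (2, 14)].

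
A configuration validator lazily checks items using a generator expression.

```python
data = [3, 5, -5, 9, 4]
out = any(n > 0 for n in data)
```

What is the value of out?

Step 1: Check n > 0 for each element in [3, 5, -5, 9, 4]:
  3 > 0: True
  5 > 0: True
  -5 > 0: False
  9 > 0: True
  4 > 0: True
Step 2: any() returns True.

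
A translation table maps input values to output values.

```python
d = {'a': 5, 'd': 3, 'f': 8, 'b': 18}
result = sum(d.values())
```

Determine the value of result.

Step 1: d.values() = [5, 3, 8, 18].
Step 2: sum = 34.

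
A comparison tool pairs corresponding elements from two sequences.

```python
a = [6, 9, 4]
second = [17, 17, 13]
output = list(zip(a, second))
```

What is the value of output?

Step 1: zip pairs elements at same index:
  Index 0: (6, 17)
  Index 1: (9, 17)
  Index 2: (4, 13)
Therefore output = [(6, 17), (9, 17), (4, 13)].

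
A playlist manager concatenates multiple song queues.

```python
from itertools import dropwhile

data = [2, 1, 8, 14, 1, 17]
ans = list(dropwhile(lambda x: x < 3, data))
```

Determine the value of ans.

Step 1: dropwhile drops elements while < 3:
  2 < 3: dropped
  1 < 3: dropped
  8: kept (dropping stopped)
Step 2: Remaining elements kept regardless of condition.
Therefore ans = [8, 14, 1, 17].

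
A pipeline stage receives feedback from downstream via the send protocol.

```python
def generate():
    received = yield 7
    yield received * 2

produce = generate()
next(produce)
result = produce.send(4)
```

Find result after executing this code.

Step 1: next(produce) advances to first yield, producing 7.
Step 2: send(4) resumes, received = 4.
Step 3: yield received * 2 = 4 * 2 = 8.
Therefore result = 8.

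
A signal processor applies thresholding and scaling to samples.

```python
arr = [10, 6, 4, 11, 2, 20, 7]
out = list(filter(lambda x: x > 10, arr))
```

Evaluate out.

Step 1: Filter elements > 10:
  10: removed
  6: removed
  4: removed
  11: kept
  2: removed
  20: kept
  7: removed
Therefore out = [11, 20].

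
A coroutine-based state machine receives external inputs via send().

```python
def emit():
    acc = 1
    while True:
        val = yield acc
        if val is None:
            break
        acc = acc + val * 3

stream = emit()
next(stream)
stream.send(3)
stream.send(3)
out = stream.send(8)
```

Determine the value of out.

Step 1: next() -> yield acc=1.
Step 2: send(3) -> val=3, acc = 1 + 3*3 = 10, yield 10.
Step 3: send(3) -> val=3, acc = 10 + 3*3 = 19, yield 19.
Step 4: send(8) -> val=8, acc = 19 + 8*3 = 43, yield 43.
Therefore out = 43.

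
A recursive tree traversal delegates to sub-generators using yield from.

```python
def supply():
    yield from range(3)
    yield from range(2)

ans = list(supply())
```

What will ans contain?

Step 1: Trace yields in order:
  yield 0
  yield 1
  yield 2
  yield 0
  yield 1
Therefore ans = [0, 1, 2, 0, 1].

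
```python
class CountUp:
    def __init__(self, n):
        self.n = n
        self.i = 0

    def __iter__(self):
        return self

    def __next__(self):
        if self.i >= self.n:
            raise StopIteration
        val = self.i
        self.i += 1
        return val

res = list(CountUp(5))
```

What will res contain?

Step 1: CountUp(5) creates an iterator counting 0 to 4.
Step 2: list() consumes all values: [0, 1, 2, 3, 4].
Therefore res = [0, 1, 2, 3, 4].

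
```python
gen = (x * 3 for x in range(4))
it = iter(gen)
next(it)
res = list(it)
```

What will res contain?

Step 1: Generator produces [0, 3, 6, 9].
Step 2: next(it) consumes first element (0).
Step 3: list(it) collects remaining: [3, 6, 9].
Therefore res = [3, 6, 9].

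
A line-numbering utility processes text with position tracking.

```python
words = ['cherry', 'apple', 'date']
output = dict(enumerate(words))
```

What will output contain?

Step 1: enumerate pairs indices with words:
  0 -> 'cherry'
  1 -> 'apple'
  2 -> 'date'
Therefore output = {0: 'cherry', 1: 'apple', 2: 'date'}.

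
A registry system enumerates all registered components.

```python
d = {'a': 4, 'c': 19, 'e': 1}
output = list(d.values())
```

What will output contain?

Step 1: d.values() returns the dictionary values in insertion order.
Therefore output = [4, 19, 1].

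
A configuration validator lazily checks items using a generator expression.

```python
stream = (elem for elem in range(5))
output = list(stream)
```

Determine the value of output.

Step 1: Generator expression iterates range(5): [0, 1, 2, 3, 4].
Step 2: list() collects all values.
Therefore output = [0, 1, 2, 3, 4].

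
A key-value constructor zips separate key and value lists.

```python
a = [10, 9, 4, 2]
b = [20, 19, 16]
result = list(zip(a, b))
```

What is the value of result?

Step 1: zip stops at shortest (len(a)=4, len(b)=3):
  Index 0: (10, 20)
  Index 1: (9, 19)
  Index 2: (4, 16)
Step 2: Last element of a (2) has no pair, dropped.
Therefore result = [(10, 20), (9, 19), (4, 16)].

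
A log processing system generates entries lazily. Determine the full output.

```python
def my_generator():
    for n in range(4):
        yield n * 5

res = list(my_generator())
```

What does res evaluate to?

Step 1: For each n in range(4), yield n * 5:
  n=0: yield 0 * 5 = 0
  n=1: yield 1 * 5 = 5
  n=2: yield 2 * 5 = 10
  n=3: yield 3 * 5 = 15
Therefore res = [0, 5, 10, 15].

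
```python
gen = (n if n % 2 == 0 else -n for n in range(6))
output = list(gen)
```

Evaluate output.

Step 1: For each n in range(6), yield n if even, else -n:
  n=0: even, yield 0
  n=1: odd, yield -1
  n=2: even, yield 2
  n=3: odd, yield -3
  n=4: even, yield 4
  n=5: odd, yield -5
Therefore output = [0, -1, 2, -3, 4, -5].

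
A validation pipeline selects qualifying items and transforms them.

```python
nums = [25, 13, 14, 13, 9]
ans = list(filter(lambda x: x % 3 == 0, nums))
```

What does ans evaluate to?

Step 1: Filter elements divisible by 3:
  25 % 3 = 1: removed
  13 % 3 = 1: removed
  14 % 3 = 2: removed
  13 % 3 = 1: removed
  9 % 3 = 0: kept
Therefore ans = [9].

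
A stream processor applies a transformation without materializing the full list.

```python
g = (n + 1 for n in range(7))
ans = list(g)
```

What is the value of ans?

Step 1: For each n in range(7), compute n+1:
  n=0: 0+1 = 1
  n=1: 1+1 = 2
  n=2: 2+1 = 3
  n=3: 3+1 = 4
  n=4: 4+1 = 5
  n=5: 5+1 = 6
  n=6: 6+1 = 7
Therefore ans = [1, 2, 3, 4, 5, 6, 7].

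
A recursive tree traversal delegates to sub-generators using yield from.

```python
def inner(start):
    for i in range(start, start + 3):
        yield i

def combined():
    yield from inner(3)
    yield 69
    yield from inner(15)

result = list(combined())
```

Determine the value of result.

Step 1: combined() delegates to inner(3):
  yield 3
  yield 4
  yield 5
Step 2: yield 69
Step 3: Delegates to inner(15):
  yield 15
  yield 16
  yield 17
Therefore result = [3, 4, 5, 69, 15, 16, 17].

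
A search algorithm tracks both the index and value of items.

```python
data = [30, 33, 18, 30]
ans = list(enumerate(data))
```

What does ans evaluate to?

Step 1: enumerate pairs each element with its index:
  (0, 30)
  (1, 33)
  (2, 18)
  (3, 30)
Therefore ans = [(0, 30), (1, 33), (2, 18), (3, 30)].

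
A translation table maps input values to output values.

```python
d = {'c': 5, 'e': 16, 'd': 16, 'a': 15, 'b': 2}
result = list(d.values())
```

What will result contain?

Step 1: d.values() returns the dictionary values in insertion order.
Therefore result = [5, 16, 16, 15, 2].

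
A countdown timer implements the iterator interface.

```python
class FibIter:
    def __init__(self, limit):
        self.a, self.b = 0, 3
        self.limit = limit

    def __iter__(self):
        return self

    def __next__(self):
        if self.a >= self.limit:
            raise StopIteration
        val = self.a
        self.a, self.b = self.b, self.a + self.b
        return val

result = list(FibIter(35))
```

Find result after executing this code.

Step 1: Fibonacci-like sequence (a=0, b=3) until >= 35:
  Yield 0, then a,b = 3,3
  Yield 3, then a,b = 3,6
  Yield 3, then a,b = 6,9
  Yield 6, then a,b = 9,15
  Yield 9, then a,b = 15,24
  Yield 15, then a,b = 24,39
  Yield 24, then a,b = 39,63
Step 2: 39 >= 35, stop.
Therefore result = [0, 3, 3, 6, 9, 15, 24].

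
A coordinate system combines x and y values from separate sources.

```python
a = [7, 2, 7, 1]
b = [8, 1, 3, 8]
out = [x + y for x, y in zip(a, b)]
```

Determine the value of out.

Step 1: Add corresponding elements:
  7 + 8 = 15
  2 + 1 = 3
  7 + 3 = 10
  1 + 8 = 9
Therefore out = [15, 3, 10, 9].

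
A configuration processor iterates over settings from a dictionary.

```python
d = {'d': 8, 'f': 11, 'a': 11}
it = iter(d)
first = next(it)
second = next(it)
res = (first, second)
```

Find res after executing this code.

Step 1: iter(d) iterates over keys: ['d', 'f', 'a'].
Step 2: first = next(it) = 'd', second = next(it) = 'f'.
Therefore res = ('d', 'f').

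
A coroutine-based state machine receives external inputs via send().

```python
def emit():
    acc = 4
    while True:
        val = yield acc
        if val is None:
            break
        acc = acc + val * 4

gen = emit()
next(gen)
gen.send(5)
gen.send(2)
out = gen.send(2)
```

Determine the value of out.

Step 1: next() -> yield acc=4.
Step 2: send(5) -> val=5, acc = 4 + 5*4 = 24, yield 24.
Step 3: send(2) -> val=2, acc = 24 + 2*4 = 32, yield 32.
Step 4: send(2) -> val=2, acc = 32 + 2*4 = 40, yield 40.
Therefore out = 40.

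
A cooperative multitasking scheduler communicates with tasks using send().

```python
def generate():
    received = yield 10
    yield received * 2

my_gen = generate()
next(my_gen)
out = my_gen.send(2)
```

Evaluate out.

Step 1: next(my_gen) advances to first yield, producing 10.
Step 2: send(2) resumes, received = 2.
Step 3: yield received * 2 = 2 * 2 = 4.
Therefore out = 4.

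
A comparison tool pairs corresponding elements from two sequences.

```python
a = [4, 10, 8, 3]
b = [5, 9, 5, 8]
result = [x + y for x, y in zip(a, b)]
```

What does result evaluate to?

Step 1: Add corresponding elements:
  4 + 5 = 9
  10 + 9 = 19
  8 + 5 = 13
  3 + 8 = 11
Therefore result = [9, 19, 13, 11].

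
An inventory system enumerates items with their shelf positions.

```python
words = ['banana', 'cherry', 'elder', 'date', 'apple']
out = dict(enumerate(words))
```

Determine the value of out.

Step 1: enumerate pairs indices with words:
  0 -> 'banana'
  1 -> 'cherry'
  2 -> 'elder'
  3 -> 'date'
  4 -> 'apple'
Therefore out = {0: 'banana', 1: 'cherry', 2: 'elder', 3: 'date', 4: 'apple'}.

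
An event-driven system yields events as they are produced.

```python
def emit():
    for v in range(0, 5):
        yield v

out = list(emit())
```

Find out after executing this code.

Step 1: The generator yields each value from range(0, 5).
Step 2: list() consumes all yields: [0, 1, 2, 3, 4].
Therefore out = [0, 1, 2, 3, 4].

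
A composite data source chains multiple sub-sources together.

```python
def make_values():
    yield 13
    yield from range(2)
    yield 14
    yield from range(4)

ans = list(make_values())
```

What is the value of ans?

Step 1: Trace yields in order:
  yield 13
  yield 0
  yield 1
  yield 14
  yield 0
  yield 1
  yield 2
  yield 3
Therefore ans = [13, 0, 1, 14, 0, 1, 2, 3].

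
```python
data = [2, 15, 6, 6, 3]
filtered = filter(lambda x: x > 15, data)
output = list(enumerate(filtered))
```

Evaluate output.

Step 1: Filter [2, 15, 6, 6, 3] for > 15: [].
Step 2: enumerate re-indexes from 0: [].
Therefore output = [].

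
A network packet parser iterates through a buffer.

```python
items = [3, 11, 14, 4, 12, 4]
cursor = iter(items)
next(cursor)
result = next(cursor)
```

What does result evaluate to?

Step 1: Create iterator over [3, 11, 14, 4, 12, 4].
Step 2: next() consumes 3.
Step 3: next() returns 11.
Therefore result = 11.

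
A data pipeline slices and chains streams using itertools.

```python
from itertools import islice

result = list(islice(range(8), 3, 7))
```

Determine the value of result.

Step 1: islice(range(8), 3, 7) takes elements at indices [3, 7).
Step 2: Elements: [3, 4, 5, 6].
Therefore result = [3, 4, 5, 6].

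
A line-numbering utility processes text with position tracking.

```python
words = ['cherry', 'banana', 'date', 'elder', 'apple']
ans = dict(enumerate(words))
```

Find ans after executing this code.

Step 1: enumerate pairs indices with words:
  0 -> 'cherry'
  1 -> 'banana'
  2 -> 'date'
  3 -> 'elder'
  4 -> 'apple'
Therefore ans = {0: 'cherry', 1: 'banana', 2: 'date', 3: 'elder', 4: 'apple'}.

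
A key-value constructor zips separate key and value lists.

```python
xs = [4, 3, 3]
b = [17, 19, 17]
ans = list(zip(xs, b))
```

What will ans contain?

Step 1: zip pairs elements at same index:
  Index 0: (4, 17)
  Index 1: (3, 19)
  Index 2: (3, 17)
Therefore ans = [(4, 17), (3, 19), (3, 17)].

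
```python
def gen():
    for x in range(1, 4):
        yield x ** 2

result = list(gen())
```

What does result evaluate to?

Step 1: For each x in range(1, 4), yield x**2:
  x=1: yield 1**2 = 1
  x=2: yield 2**2 = 4
  x=3: yield 3**2 = 9
Therefore result = [1, 4, 9].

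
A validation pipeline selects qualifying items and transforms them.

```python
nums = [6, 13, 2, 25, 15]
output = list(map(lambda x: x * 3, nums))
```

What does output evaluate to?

Step 1: Apply lambda x: x * 3 to each element:
  6 -> 18
  13 -> 39
  2 -> 6
  25 -> 75
  15 -> 45
Therefore output = [18, 39, 6, 75, 45].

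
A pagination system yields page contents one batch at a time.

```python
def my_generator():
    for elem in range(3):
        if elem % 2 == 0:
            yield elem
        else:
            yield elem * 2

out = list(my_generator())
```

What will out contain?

Step 1: For each elem in range(3), yield elem if even, else elem*2:
  elem=0 (even): yield 0
  elem=1 (odd): yield 1*2 = 2
  elem=2 (even): yield 2
Therefore out = [0, 2, 2].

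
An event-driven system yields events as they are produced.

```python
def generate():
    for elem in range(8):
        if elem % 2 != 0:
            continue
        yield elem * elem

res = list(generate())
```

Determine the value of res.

Step 1: Only yield elem**2 when elem is divisible by 2:
  elem=0: 0 % 2 == 0, yield 0**2 = 0
  elem=2: 2 % 2 == 0, yield 2**2 = 4
  elem=4: 4 % 2 == 0, yield 4**2 = 16
  elem=6: 6 % 2 == 0, yield 6**2 = 36
Therefore res = [0, 4, 16, 36].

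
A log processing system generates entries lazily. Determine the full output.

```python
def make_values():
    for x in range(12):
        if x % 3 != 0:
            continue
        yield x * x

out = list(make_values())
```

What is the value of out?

Step 1: Only yield x**2 when x is divisible by 3:
  x=0: 0 % 3 == 0, yield 0**2 = 0
  x=3: 3 % 3 == 0, yield 3**2 = 9
  x=6: 6 % 3 == 0, yield 6**2 = 36
  x=9: 9 % 3 == 0, yield 9**2 = 81
Therefore out = [0, 9, 36, 81].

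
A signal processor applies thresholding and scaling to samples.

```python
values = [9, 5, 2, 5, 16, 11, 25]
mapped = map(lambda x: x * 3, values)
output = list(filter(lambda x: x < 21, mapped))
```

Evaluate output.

Step 1: Map x * 3:
  9 -> 27
  5 -> 15
  2 -> 6
  5 -> 15
  16 -> 48
  11 -> 33
  25 -> 75
Step 2: Filter for < 21:
  27: removed
  15: kept
  6: kept
  15: kept
  48: removed
  33: removed
  75: removed
Therefore output = [15, 6, 15].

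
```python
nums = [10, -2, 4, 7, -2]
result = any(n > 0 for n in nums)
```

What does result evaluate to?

Step 1: Check n > 0 for each element in [10, -2, 4, 7, -2]:
  10 > 0: True
  -2 > 0: False
  4 > 0: True
  7 > 0: True
  -2 > 0: False
Step 2: any() returns True.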